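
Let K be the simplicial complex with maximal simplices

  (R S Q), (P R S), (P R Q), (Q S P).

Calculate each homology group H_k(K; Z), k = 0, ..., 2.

Take the total order P < Q < R < S on the vertex set. Then K (dimension 2) consists of the simplices:

  0-simplices (4): P, Q, R, S
  1-simplices (6): PQ, PR, PS, QR, QS, RS
  2-simplices (4): PQR, PQS, PRS, QRS

giving chain groups C_0 ≅ Z^4, C_1 ≅ Z^6, C_2 ≅ Z^4.

∂_1: C_1 → C_0 sends each edge [p,q] (with p < q) to q − p.
The resulting 4×6 matrix has rank 3, and its Smith normal form has invariant factors (1,1,1).

The boundary map ∂_2: C_2 → C_1 sends each 2-simplex [p,q,r] to [q,r] − [p,r] + [p,q]. For instance
  ∂PQR = QR − PR + PQ,
  ∂PQS = QS − PS + PQ.
The 6×4 boundary matrix has rank 3 and Smith normal form diag(1,1,1).

Now H_k = ker ∂_k / im ∂_{k+1}, so:

  H_0: rank C_0 − rank ∂_1 = 4 − 3 = 1, and the invariant factors of ∂_1 are all 1, so H_0 = Z.
  H_1: rank ker ∂_1 − rank ∂_2 = (6 − 3) − 3 = 0, and the invariant factors of ∂_2 are all 1, so H_1 = 0.
  H_2: rank ker ∂_2 − rank ∂_3 = (4 − 3) − 0 = 1, and there is no ∂_3, so H_2 = Z.

As a check, the Euler characteristic is 4 − 6 + 4 = 2, which agrees with 1 − 0 + 1 = 2.
(K is a triangulation of the 2-sphere S^2.)

H_0 = Z,  H_1 = 0,  H_2 = Z.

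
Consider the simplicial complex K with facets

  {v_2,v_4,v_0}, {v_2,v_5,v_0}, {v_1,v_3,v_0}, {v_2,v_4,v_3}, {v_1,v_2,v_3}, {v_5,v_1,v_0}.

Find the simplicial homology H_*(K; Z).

H_0 ≅ Z,  H_1 ≅ Z,  H_2 = 0.

We work with the vertex ordering v_0 < v_1 < v_2 < v_3 < v_4 < v_5. The simplices of K, each written with vertices in increasing order, are:

  0-simplices (6): [v_0], [v_1], [v_2], [v_3], [v_4], [v_5]
  1-simplices (12): [v_0,v_1], [v_0,v_2], [v_0,v_3], [v_0,v_4], [v_0,v_5], [v_1,v_2], [v_1,v_3], [v_1,v_5], [v_2,v_3], [v_2,v_4], [v_2,v_5], [v_3,v_4]
  2-simplices (6): [v_0,v_1,v_3], [v_0,v_1,v_5], [v_0,v_2,v_4], [v_0,v_2,v_5], [v_1,v_2,v_3], [v_2,v_3,v_4]

giving chain groups C_0 ≅ Z^6, C_1 ≅ Z^12, C_2 ≅ Z^6.

∂_1: C_1 → C_0 sends each edge [p,q] (with p < q) to q − p. For instance
  ∂[v_2,v_3] = [v_3] − [v_2].
The resulting 6×12 matrix has rank 5, and its Smith normal form has invariant factors (1,1,1,1,1).

The boundary map ∂_2: C_2 → C_1 maps a triangle to the signed sum of its edges. For instance
  ∂[v_0,v_1,v_5] = [v_1,v_5] − [v_0,v_5] + [v_0,v_1],
  ∂[v_0,v_1,v_3] = [v_1,v_3] − [v_0,v_3] + [v_0,v_1].
This gives a 12×6 integer matrix of rank 6; reducing to Smith normal form yields diagonal entries (1,1,1,1,1,1).

Now H_k = ker ∂_k / im ∂_{k+1}, so:

  H_0: rank C_0 − rank ∂_1 = 6 − 5 = 1, and the invariant factors of ∂_1 are all 1, so H_0 ≅ Z.
  H_1: rank ker ∂_1 − rank ∂_2 = (12 − 5) − 6 = 1, and the invariant factors of ∂_2 are all 1, so H_1 ≅ Z.
  H_2: rank ker ∂_2 − rank ∂_3 = (6 − 6) − 0 = 0, and there is no ∂_3, so H_2 ≅ 0.

As a check, the Euler characteristic is 6 − 12 + 6 = 0, which agrees with 1 − 1 + 0 = 0.
(K is a triangulation of the cylinder S^1 x I.)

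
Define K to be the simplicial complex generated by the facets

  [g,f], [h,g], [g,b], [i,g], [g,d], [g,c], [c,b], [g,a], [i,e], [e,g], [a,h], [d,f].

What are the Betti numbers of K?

b_0 = 1, b_1 = 4.

K has 9 vertices, 12 edges.
rank ∂_0 = 0, rank ∂_1 = 8 ⇒ b_0 = 9 − 0 − 8 = 1; all invariant factors of ∂_1 are 1 so no torsion. So H_0 = Z.
rank ∂_1 = 8, rank ∂_2 = 0 ⇒ b_1 = 12 − 8 − 0 = 4. So H_1 = Z^4.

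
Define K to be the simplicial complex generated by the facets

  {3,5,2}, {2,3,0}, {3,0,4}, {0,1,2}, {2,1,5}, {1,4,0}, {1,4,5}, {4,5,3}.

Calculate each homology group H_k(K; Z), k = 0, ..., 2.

Order the vertices as 0 < 1 < 2 < 3 < 4 < 5. Listing each simplex with vertices in this order, K has dimension 2 with simplices:

  0-simplices (6): [0], [1], [2], [3], [4], [5]
  1-simplices (12): [0,1], [0,2], [0,3], [0,4], [1,2], [1,4], [1,5], [2,3], [2,5], [3,4], [3,5], [4,5]
  2-simplices (8): [0,1,2], [0,1,4], [0,2,3], [0,3,4], [1,2,5], [1,4,5], [2,3,5], [3,4,5]

so the chain groups are C_0 ≅ Z^6, C_1 ≅ Z^12, C_2 ≅ Z^8.

The boundary map ∂_1: C_1 → C_0 is given by ∂[p,q] = [q] − [p].
The 6×12 boundary matrix has rank 5 and Smith normal form diag(1,1,1,1,1).

∂_2: C_2 → C_1 acts by ∂[p,q,r] = [q,r] − [p,r] + [p,q]. For instance
  ∂[0,1,2] = [1,2] − [0,2] + [0,1],
  ∂[1,4,5] = [4,5] − [1,5] + [1,4].
This gives a 12×8 integer matrix of rank 7; reducing to Smith normal form yields diagonal entries (1,1,1,1,1,1,1).

Now H_k = ker ∂_k / im ∂_{k+1}, so:

  H_0: rank C_0 − rank ∂_1 = 6 − 5 = 1, and the invariant factors of ∂_1 are all 1, so H_0 ≅ Z.
  H_1: rank ker ∂_1 − rank ∂_2 = (12 − 5) − 7 = 0, and the invariant factors of ∂_2 are all 1, so H_1 ≅ 0.
  H_2: rank ker ∂_2 − rank ∂_3 = (8 − 7) − 0 = 1, and there is no ∂_3, so H_2 ≅ Z.

As a check, the Euler characteristic is 6 − 12 + 8 = 2, which agrees with 1 − 0 + 1 = 2.

H_0 ≅ Z,  H_1 = 0,  H_2 ≅ Z.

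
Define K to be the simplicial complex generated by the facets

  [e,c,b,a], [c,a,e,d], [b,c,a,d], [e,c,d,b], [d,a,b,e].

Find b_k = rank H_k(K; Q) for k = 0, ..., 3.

Take the total order a < b < c < d < e on the vertex set. Then K (dimension 3) consists of the simplices:

  0-simplices (5): a, b, c, d, e
  1-simplices (10): ab, ac, ad, ae, bc, bd, be, cd, ce, de
  2-simplices (10): abc, abd, abe, acd, ace, ade, bcd, bce, bde, cde
  3-simplices (5): abcd, abce, abde, acde, bcde

giving chain groups C_0 ≅ Z^5, C_1 ≅ Z^10, C_2 ≅ Z^10, C_3 ≅ Z^5.

∂_1: C_1 → C_0 is given by ∂[p,q] = [q] − [p]. For instance
  ∂ab = b − a.
As a 5×10 matrix over Z this has rank 4, with invariant factors (1,1,1,1).

Boundary ∂_2: C_2 → C_1 sends each 2-simplex [p,q,r] to [q,r] − [p,r] + [p,q]. For instance
  ∂abe = be − ae + ab,
  ∂ace = ce − ae + ac.
As a 10×10 matrix over Z this has rank 6, with invariant factors (1,1,1,1,1,1).

∂_3: C_3 → C_2 sends each 3-simplex σ to the alternating sum Σ_i (−1)^i (σ with its i-th vertex removed). For instance
  ∂abcd = bcd − acd + abd − abc,
  ∂acde = cde − ade + ace − acd.
This gives a 10×5 integer matrix of rank 4; reducing to Smith normal form yields diagonal entries (1,1,1,1).

From H_k ≅ ker(∂_k) / im(∂_{k+1}) we obtain:

  H_0: rank C_0 − rank ∂_1 = 5 − 4 = 1, and the invariant factors of ∂_1 are all 1, so H_0 = Z.
  H_1: rank ker ∂_1 − rank ∂_2 = (10 − 4) − 6 = 0, and the invariant factors of ∂_2 are all 1, so H_1 = 0.
  H_2: rank ker ∂_2 − rank ∂_3 = (10 − 6) − 4 = 0, and the invariant factors of ∂_3 are all 1, so H_2 = 0.
  H_3: rank ker ∂_3 − rank ∂_4 = (5 − 4) − 0 = 1, and there is no ∂_4, so H_3 = Z.

As a check, the Euler characteristic is 5 − 10 + 10 − 5 = 0, which agrees with 1 − 0 + 0 − 1 = 0.

Hence the Betti numbers are b_0 = 1, b_1 = 0, b_2 = 0, b_3 = 1.

b_0 = 1, b_1 = 0, b_2 = 0, b_3 = 1.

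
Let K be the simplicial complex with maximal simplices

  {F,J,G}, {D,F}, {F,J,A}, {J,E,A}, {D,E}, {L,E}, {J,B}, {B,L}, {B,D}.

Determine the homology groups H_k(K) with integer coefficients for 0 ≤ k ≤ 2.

H_0 ≅ Z,  H_1 ≅ Z^3,  H_2 = 0.

K has 8 vertices, 13 edges, 3 triangles.
rank ∂_0 = 0, rank ∂_1 = 7 ⇒ b_0 = 8 − 0 − 7 = 1; all invariant factors of ∂_1 are 1 so no torsion. So H_0 ≅ Z.
rank ∂_1 = 7, rank ∂_2 = 3 ⇒ b_1 = 13 − 7 − 3 = 3; all invariant factors of ∂_2 are 1 so no torsion. So H_1 ≅ Z^3.
rank ∂_2 = 3, rank ∂_3 = 0 ⇒ b_2 = 3 − 3 − 0 = 0. So H_2 ≅ 0.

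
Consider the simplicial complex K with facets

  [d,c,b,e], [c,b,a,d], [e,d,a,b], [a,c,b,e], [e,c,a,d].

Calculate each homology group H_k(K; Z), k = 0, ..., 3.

Take the total order a < b < c < d < e on the vertex set. Then K (dimension 3) consists of the simplices:

  0-simplices (5): a, b, c, d, e
  1-simplices (10): ab, ac, ad, ae, bc, bd, be, cd, ce, de
  2-simplices (10): abc, abd, abe, acd, ace, ade, bcd, bce, bde, cde
  3-simplices (5): abcd, abce, abde, acde, bcde

so the chain groups are C_0 ≅ Z^5, C_1 ≅ Z^10, C_2 ≅ Z^10, C_3 ≅ Z^5.

Boundary ∂_1: C_1 → C_0 maps an edge to its endpoints' difference, ∂[p,q] = q − p. For instance
  ∂ae = e − a.
As a 5×10 matrix over Z this has rank 4, with invariant factors (1,1,1,1).

∂_2: C_2 → C_1 acts by ∂[p,q,r] = [q,r] − [p,r] + [p,q]. For instance
  ∂bde = de − be + bd,
  ∂bce = ce − be + bc.
As a 10×10 matrix over Z this has rank 6, with invariant factors (1,1,1,1,1,1).

∂_3: C_3 → C_2 sends each 3-simplex σ to the alternating sum Σ_i (−1)^i (σ with its i-th vertex removed). For instance
  ∂acde = cde − ade + ace − acd,
  ∂abde = bde − ade + abe − abd.
This gives a 10×5 integer matrix of rank 4; reducing to Smith normal form yields diagonal entries (1,1,1,1).

Now H_k = ker ∂_k / im ∂_{k+1}, so:

  H_0: rank C_0 − rank ∂_1 = 5 − 4 = 1, and the invariant factors of ∂_1 are all 1, so H_0 ≅ Z.
  H_1: rank ker ∂_1 − rank ∂_2 = (10 − 4) − 6 = 0, and the invariant factors of ∂_2 are all 1, so H_1 ≅ 0.
  H_2: rank ker ∂_2 − rank ∂_3 = (10 − 6) − 4 = 0, and the invariant factors of ∂_3 are all 1, so H_2 ≅ 0.
  H_3: rank ker ∂_3 − rank ∂_4 = (5 − 4) − 0 = 1, and there is no ∂_4, so H_3 ≅ Z.

(K is a triangulation of the 3-sphere S^3.)

H_0 ≅ Z,  H_1 = 0,  H_2 = 0,  H_3 ≅ Z.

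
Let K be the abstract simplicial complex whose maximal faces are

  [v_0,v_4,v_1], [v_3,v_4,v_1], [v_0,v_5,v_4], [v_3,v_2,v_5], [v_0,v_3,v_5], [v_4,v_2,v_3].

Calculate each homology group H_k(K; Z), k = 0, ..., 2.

H_0 ≅ Z,  H_1 ≅ Z,  H_2 = 0.

We work with the vertex ordering v_0 < v_1 < v_2 < v_3 < v_4 < v_5. The simplices of K, each written with vertices in increasing order, are:

  0-simplices (6): [v_0], [v_1], [v_2], [v_3], [v_4], [v_5]
  1-simplices (12): [v_0,v_1], [v_0,v_3], [v_0,v_4], [v_0,v_5], [v_1,v_3], [v_1,v_4], [v_2,v_3], [v_2,v_4], [v_2,v_5], [v_3,v_4], [v_3,v_5], [v_4,v_5]
  2-simplices (6): [v_0,v_1,v_4], [v_0,v_3,v_5], [v_0,v_4,v_5], [v_1,v_3,v_4], [v_2,v_3,v_4], [v_2,v_3,v_5]

Hence C_0 ≅ Z^6, C_1 ≅ Z^12, C_2 ≅ Z^6.

Boundary ∂_1: C_1 → C_0 maps an edge to its endpoints' difference, ∂[p,q] = q − p.
The resulting 6×12 matrix has rank 5, and its Smith normal form has invariant factors (1,1,1,1,1).

∂_2: C_2 → C_1 sends each 2-simplex [p,q,r] to [q,r] − [p,r] + [p,q]. For instance
  ∂[v_2,v_3,v_5] = [v_3,v_5] − [v_2,v_5] + [v_2,v_3],
  ∂[v_0,v_1,v_4] = [v_1,v_4] − [v_0,v_4] + [v_0,v_1].
As a 12×6 matrix over Z this has rank 6, with invariant factors (1,1,1,1,1,1).

Computing H_k = (kernel of ∂_k) / (image of ∂_{k+1}):

  H_0: rank C_0 − rank ∂_1 = 6 − 5 = 1, and the invariant factors of ∂_1 are all 1, so H_0 = Z.
  H_1: rank ker ∂_1 − rank ∂_2 = (12 − 5) − 6 = 1, and the invariant factors of ∂_2 are all 1, so H_1 = Z.
  H_2: rank ker ∂_2 − rank ∂_3 = (6 − 6) − 0 = 0, and there is no ∂_3, so H_2 = 0.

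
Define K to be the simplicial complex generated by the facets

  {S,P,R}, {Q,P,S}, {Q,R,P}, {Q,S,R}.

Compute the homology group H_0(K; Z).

H_0 ≅ Z.

Fix the vertex order P < Q < R < S and write every simplex with vertices in increasing order. Then dim K = 2 and the simplices of K are:

  0-simplices (4): P, Q, R, S
  1-simplices (6): PQ, PR, PS, QR, QS, RS
  2-simplices (4): PQR, PQS, PRS, QRS

giving chain groups C_0 ≅ Z^4, C_1 ≅ Z^6, C_2 ≅ Z^4.

Boundary ∂_1: C_1 → C_0 sends each edge [p,q] (with p < q) to q − p. For instance
  ∂QS = S − Q.
As a 4×6 matrix over Z this has rank 3, with invariant factors (1,1,1).

Boundary ∂_2: C_2 → C_1 acts by ∂[p,q,r] = [q,r] − [p,r] + [p,q]. For instance
  ∂PQS = QS − PS + PQ,
  ∂PQR = QR − PR + PQ.
The 6×4 boundary matrix has rank 3 and Smith normal form diag(1,1,1).

Reading off H_k = ker ∂_k / im ∂_{k+1}:

  H_0: rank C_0 − rank ∂_1 = 4 − 3 = 1, and the invariant factors of ∂_1 are all 1, so H_0 = Z.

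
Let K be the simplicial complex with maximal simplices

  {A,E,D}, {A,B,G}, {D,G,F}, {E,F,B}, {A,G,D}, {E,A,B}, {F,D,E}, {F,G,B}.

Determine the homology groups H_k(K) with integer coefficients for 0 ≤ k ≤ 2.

H_0 ≅ Z,  H_1 = 0,  H_2 ≅ Z.

We work with the vertex ordering A < B < D < E < F < G. The simplices of K, each written with vertices in increasing order, are:

  0-simplices (6): A, B, D, E, F, G
  1-simplices (12): AB, AD, AE, AG, BE, BF, BG, DE, DF, DG, EF, FG
  2-simplices (8): ABE, ABG, ADE, ADG, BEF, BFG, DEF, DFG

giving chain groups C_0 ≅ Z^6, C_1 ≅ Z^12, C_2 ≅ Z^8.

The boundary map ∂_1: C_1 → C_0 is given by ∂[p,q] = [q] − [p]. For instance
  ∂BF = F − B.
The 6×12 boundary matrix has rank 5 and Smith normal form diag(1,1,1,1,1).

∂_2: C_2 → C_1 maps a triangle to the signed sum of its edges. For instance
  ∂ABE = BE − AE + AB,
  ∂BEF = EF − BF + BE.
The resulting 12×8 matrix has rank 7, and its Smith normal form has invariant factors (1,1,1,1,1,1,1).

From H_k ≅ ker(∂_k) / im(∂_{k+1}) we obtain:

  H_0: rank C_0 − rank ∂_1 = 6 − 5 = 1, and the invariant factors of ∂_1 are all 1, so H_0 = Z.
  H_1: rank ker ∂_1 − rank ∂_2 = (12 − 5) − 7 = 0, and the invariant factors of ∂_2 are all 1, so H_1 = 0.
  H_2: rank ker ∂_2 − rank ∂_3 = (8 − 7) − 0 = 1, and there is no ∂_3, so H_2 = Z.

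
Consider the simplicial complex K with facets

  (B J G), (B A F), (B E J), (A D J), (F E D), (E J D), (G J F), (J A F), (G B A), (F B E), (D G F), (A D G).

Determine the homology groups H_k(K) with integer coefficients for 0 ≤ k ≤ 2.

We work with the vertex ordering A < B < D < E < F < G < J. The simplices of K, each written with vertices in increasing order, are:

  0-simplices (7): A, B, D, E, F, G, J
  1-simplices (18): AB, AD, AF, AG, AJ, BE, BF, BG, BJ, DE, DF, DG, DJ, EF, EJ, FG, FJ, GJ
  2-simplices (12): ABF, ABG, ADG, ADJ, AFJ, BEF, BEJ, BGJ, DEF, DEJ, DFG, FGJ

so the chain groups are C_0 ≅ Z^7, C_1 ≅ Z^18, C_2 ≅ Z^12.

Boundary ∂_1: C_1 → C_0 maps an edge to its endpoints' difference, ∂[p,q] = q − p. For instance
  ∂BE = E − B.
The 7×18 boundary matrix has rank 6 and Smith normal form diag(1,1,1,1,1,1).

∂_2: C_2 → C_1 sends each 2-simplex [p,q,r] to [q,r] − [p,r] + [p,q]. For instance
  ∂ADG = DG − AG + AD,
  ∂BGJ = GJ − BJ + BG.
This gives a 18×12 integer matrix of rank 12; reducing to Smith normal form yields diagonal entries (1,1,1,1,1,1,1,1,1,1,1,2).

Now H_k = ker ∂_k / im ∂_{k+1}, so:

  H_0: rank C_0 − rank ∂_1 = 7 − 6 = 1, and the invariant factors of ∂_1 are all 1, so H_0 ≅ Z.
  H_1: rank ker ∂_1 − rank ∂_2 = (18 − 6) − 12 = 0, and ∂_2 has invariant factor 2 > 1, so H_1 ≅ Z/2Z.
  H_2: rank ker ∂_2 − rank ∂_3 = (12 − 12) − 0 = 0, and there is no ∂_3, so H_2 ≅ 0.

(K is a triangulation of the real projective plane RP^2.)

H_0 = Z,  H_1 = Z/2Z,  H_2 = 0.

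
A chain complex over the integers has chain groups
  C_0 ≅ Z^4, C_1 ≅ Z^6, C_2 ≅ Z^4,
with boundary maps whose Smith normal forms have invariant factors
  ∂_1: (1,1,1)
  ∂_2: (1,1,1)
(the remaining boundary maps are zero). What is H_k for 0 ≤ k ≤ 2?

H_0 ≅ Z,  H_1 = 0,  H_2 ≅ Z.

H_0: b_0 = 4 − 0 − 3 = 1; torsion from ∂_1 factors > 1: none. So H_0 ≅ Z.
H_1: b_1 = 6 − 3 − 3 = 0; torsion from ∂_2 factors > 1: none. So H_1 ≅ 0.
H_2: b_2 = 4 − 3 − 0 = 1; torsion from ∂_3 factors > 1: none. So H_2 ≅ Z.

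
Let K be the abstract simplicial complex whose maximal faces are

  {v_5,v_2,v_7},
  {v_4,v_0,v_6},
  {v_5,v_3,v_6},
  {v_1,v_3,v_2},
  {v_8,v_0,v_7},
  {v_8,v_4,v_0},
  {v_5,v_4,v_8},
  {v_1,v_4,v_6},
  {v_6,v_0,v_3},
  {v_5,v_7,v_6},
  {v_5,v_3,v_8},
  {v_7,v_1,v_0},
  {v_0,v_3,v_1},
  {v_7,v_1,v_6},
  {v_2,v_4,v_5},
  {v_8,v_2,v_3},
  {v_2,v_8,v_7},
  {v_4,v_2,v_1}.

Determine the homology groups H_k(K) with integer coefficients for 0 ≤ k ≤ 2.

K has 9 vertices, 27 edges, 18 triangles.
rank ∂_0 = 0, rank ∂_1 = 8 ⇒ b_0 = 9 − 0 − 8 = 1; all invariant factors of ∂_1 are 1 so no torsion. So H_0 ≅ Z.
rank ∂_1 = 8, rank ∂_2 = 18 ⇒ b_1 = 27 − 8 − 18 = 1; ∂_2 has invariant factor(s) [2] giving torsion. So H_1 ≅ Z × Z/2.
rank ∂_2 = 18, rank ∂_3 = 0 ⇒ b_2 = 18 − 18 − 0 = 0. So H_2 ≅ 0.

H_0 ≅ Z,  H_1 ≅ Z × Z/2,  H_2 = 0.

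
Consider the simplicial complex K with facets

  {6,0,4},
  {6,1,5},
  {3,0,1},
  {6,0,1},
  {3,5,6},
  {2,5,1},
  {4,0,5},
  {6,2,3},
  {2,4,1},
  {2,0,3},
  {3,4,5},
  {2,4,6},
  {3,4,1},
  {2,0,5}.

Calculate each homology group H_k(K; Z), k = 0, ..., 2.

H_0 = Z,  H_1 = Z^2,  H_2 = Z.

Fix the vertex order 0 < 1 < 2 < 3 < 4 < 5 < 6 and write every simplex with vertices in increasing order. Then dim K = 2 and the simplices of K are:

  0-simplices (7): [0], [1], [2], [3], [4], [5], [6]
  1-simplices (21): [0,1], [0,2], [0,3], [0,4], [0,5], [0,6], [1,2], [1,3], [1,4], [1,5], [1,6], [2,3], [2,4], [2,5], [2,6], [3,4], [3,5], [3,6], [4,5], [4,6], [5,6]
  2-simplices (14): [0,1,3], [0,1,6], [0,2,3], [0,2,5], [0,4,5], [0,4,6], [1,2,4], [1,2,5], [1,3,4], [1,5,6], [2,3,6], [2,4,6], [3,4,5], [3,5,6]

Hence C_0 ≅ Z^7, C_1 ≅ Z^21, C_2 ≅ Z^14.

The boundary map ∂_1: C_1 → C_0 is given by ∂[p,q] = [q] − [p].
The resulting 7×21 matrix has rank 6, and its Smith normal form has invariant factors (1,1,1,1,1,1).

The boundary map ∂_2: C_2 → C_1 maps a triangle to the signed sum of its edges. For instance
  ∂[0,4,6] = [4,6] − [0,6] + [0,4],
  ∂[1,2,5] = [2,5] − [1,5] + [1,2].
The 21×14 boundary matrix has rank 13 and Smith normal form diag(1,1,1,1,1,1,1,1,1,1,1,1,1).

Computing H_k = (kernel of ∂_k) / (image of ∂_{k+1}):

  H_0: rank C_0 − rank ∂_1 = 7 − 6 = 1, and the invariant factors of ∂_1 are all 1, so H_0 ≅ Z.
  H_1: rank ker ∂_1 − rank ∂_2 = (21 − 6) − 13 = 2, and the invariant factors of ∂_2 are all 1, so H_1 ≅ Z^2.
  H_2: rank ker ∂_2 − rank ∂_3 = (14 − 13) − 0 = 1, and there is no ∂_3, so H_2 ≅ Z.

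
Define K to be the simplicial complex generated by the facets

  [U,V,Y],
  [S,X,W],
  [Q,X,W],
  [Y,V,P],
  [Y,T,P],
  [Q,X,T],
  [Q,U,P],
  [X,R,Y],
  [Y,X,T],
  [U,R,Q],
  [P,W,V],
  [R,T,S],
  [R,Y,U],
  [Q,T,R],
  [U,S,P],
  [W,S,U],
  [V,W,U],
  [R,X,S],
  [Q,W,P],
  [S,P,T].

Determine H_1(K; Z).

K has 10 vertices, 30 edges, 20 triangles.
rank ∂_1 = 9, rank ∂_2 = 20 ⇒ b_1 = 30 − 9 − 20 = 1; ∂_2 has invariant factor(s) [2] giving torsion. So H_1 ≅ Z ⊕ Z/2Z.

H_1 ≅ Z ⊕ Z/2Z.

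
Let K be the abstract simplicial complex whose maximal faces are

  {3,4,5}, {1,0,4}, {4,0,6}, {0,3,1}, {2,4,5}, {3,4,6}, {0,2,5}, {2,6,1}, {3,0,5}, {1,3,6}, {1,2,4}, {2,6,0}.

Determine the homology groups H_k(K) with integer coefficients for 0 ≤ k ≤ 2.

H_0 = Z,  H_1 = Z_2,  H_2 = 0.

We work with the vertex ordering 0 < 1 < 2 < 3 < 4 < 5 < 6. The simplices of K, each written with vertices in increasing order, are:

  0-simplices (7): [0], [1], [2], [3], [4], [5], [6]
  1-simplices (18): [0,1], [0,2], [0,3], [0,4], [0,5], [0,6], [1,2], [1,3], [1,4], [1,6], [2,4], [2,5], [2,6], [3,4], [3,5], [3,6], [4,5], [4,6]
  2-simplices (12): [0,1,3], [0,1,4], [0,2,5], [0,2,6], [0,3,5], [0,4,6], [1,2,4], [1,2,6], [1,3,6], [2,4,5], [3,4,5], [3,4,6]

so the chain groups are C_0 ≅ Z^7, C_1 ≅ Z^18, C_2 ≅ Z^12.

The boundary map ∂_1: C_1 → C_0 is given by ∂[p,q] = [q] − [p]. For instance
  ∂[1,4] = [4] − [1].
This gives a 7×18 integer matrix of rank 6; reducing to Smith normal form yields diagonal entries (1,1,1,1,1,1).

∂_2: C_2 → C_1 acts by ∂[p,q,r] = [q,r] − [p,r] + [p,q]. For instance
  ∂[2,4,5] = [4,5] − [2,5] + [2,4],
  ∂[0,2,5] = [2,5] − [0,5] + [0,2].
The 18×12 boundary matrix has rank 12 and Smith normal form diag(1,1,1,1,1,1,1,1,1,1,1,2).

Reading off H_k = ker ∂_k / im ∂_{k+1}:

  H_0: rank C_0 − rank ∂_1 = 7 − 6 = 1, and the invariant factors of ∂_1 are all 1, so H_0 = Z.
  H_1: rank ker ∂_1 − rank ∂_2 = (18 − 6) − 12 = 0, and ∂_2 has invariant factor 2 > 1, so H_1 = Z_2.
  H_2: rank ker ∂_2 − rank ∂_3 = (12 − 12) − 0 = 0, and there is no ∂_3, so H_2 = 0.

As a check, the Euler characteristic is 7 − 18 + 12 = 1, which agrees with 1 − 0 + 0 = 1.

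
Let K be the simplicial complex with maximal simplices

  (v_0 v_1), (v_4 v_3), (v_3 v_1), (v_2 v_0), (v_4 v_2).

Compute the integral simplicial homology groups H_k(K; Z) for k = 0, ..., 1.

Order the vertices as v_0 < v_1 < v_2 < v_3 < v_4. Listing each simplex with vertices in this order, K has dimension 1 with simplices:

  0-simplices (5): [v_0], [v_1], [v_2], [v_3], [v_4]
  1-simplices (5): [v_0,v_1], [v_0,v_2], [v_1,v_3], [v_2,v_4], [v_3,v_4]

so the chain groups are C_0 ≅ Z^5, C_1 ≅ Z^5.

The boundary map ∂_1: C_1 → C_0 maps an edge to its endpoints' difference, ∂[p,q] = q − p. For instance
  ∂[v_1,v_3] = [v_3] − [v_1].
This gives a 5×5 integer matrix of rank 4; reducing to Smith normal form yields diagonal entries (1,1,1,1).

Now H_k = ker ∂_k / im ∂_{k+1}, so:

  H_0: rank C_0 − rank ∂_1 = 5 − 4 = 1, and the invariant factors of ∂_1 are all 1, so H_0 = Z.
  H_1: rank ker ∂_1 − rank ∂_2 = (5 − 4) − 0 = 1, and there is no ∂_2, so H_1 = Z.

H_0 = Z,  H_1 = Z.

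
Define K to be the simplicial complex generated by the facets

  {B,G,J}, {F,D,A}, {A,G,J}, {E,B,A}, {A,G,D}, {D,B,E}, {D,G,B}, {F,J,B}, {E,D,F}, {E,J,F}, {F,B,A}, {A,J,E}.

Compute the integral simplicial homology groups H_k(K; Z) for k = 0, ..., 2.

Fix the vertex order A < B < D < E < F < G < J and write every simplex with vertices in increasing order. Then dim K = 2 and the simplices of K are:

  0-simplices (7): A, B, D, E, F, G, J
  1-simplices (18): AB, AD, AE, AF, AG, AJ, BD, BE, BF, BG, BJ, DE, DF, DG, EF, EJ, FJ, GJ
  2-simplices (12): ABE, ABF, ADF, ADG, AEJ, AGJ, BDE, BDG, BFJ, BGJ, DEF, EFJ

Hence C_0 ≅ Z^7, C_1 ≅ Z^18, C_2 ≅ Z^12.

The boundary map ∂_1: C_1 → C_0 maps an edge to its endpoints' difference, ∂[p,q] = q − p. For instance
  ∂GJ = J − G.
The resulting 7×18 matrix has rank 6, and its Smith normal form has invariant factors (1,1,1,1,1,1).

The boundary map ∂_2: C_2 → C_1 acts by ∂[p,q,r] = [q,r] − [p,r] + [p,q]. For instance
  ∂EFJ = FJ − EJ + EF,
  ∂BDE = DE − BE + BD.
This gives a 18×12 integer matrix of rank 12; reducing to Smith normal form yields diagonal entries (1,1,1,1,1,1,1,1,1,1,1,2).

Reading off H_k = ker ∂_k / im ∂_{k+1}:

  H_0: rank C_0 − rank ∂_1 = 7 − 6 = 1, and the invariant factors of ∂_1 are all 1, so H_0 = Z.
  H_1: rank ker ∂_1 − rank ∂_2 = (18 − 6) − 12 = 0, and ∂_2 has invariant factor 2 > 1, so H_1 = Z_2.
  H_2: rank ker ∂_2 − rank ∂_3 = (12 − 12) − 0 = 0, and there is no ∂_3, so H_2 = 0.

H_0 ≅ Z,  H_1 ≅ Z_2,  H_2 = 0.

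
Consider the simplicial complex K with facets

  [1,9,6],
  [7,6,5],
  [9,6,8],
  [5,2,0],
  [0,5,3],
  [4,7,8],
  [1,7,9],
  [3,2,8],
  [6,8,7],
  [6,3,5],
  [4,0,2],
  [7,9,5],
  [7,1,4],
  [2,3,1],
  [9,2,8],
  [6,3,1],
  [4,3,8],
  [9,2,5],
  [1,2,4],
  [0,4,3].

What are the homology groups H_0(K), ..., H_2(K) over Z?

Take the total order 0 < 1 < 2 < 3 < 4 < 5 < 6 < 7 < 8 < 9 on the vertex set. Then K (dimension 2) consists of the simplices:

  0-simplices (10): [0], [1], [2], [3], [4], [5], [6], [7], [8], [9]
  1-simplices (30): (30 of them)
  2-simplices (20): (20 of them)

Hence C_0 ≅ Z^10, C_1 ≅ Z^30, C_2 ≅ Z^20.

∂_1: C_1 → C_0 is given by ∂[p,q] = [q] − [p]. For instance
  ∂[3,6] = [6] − [3].
As a 10×30 matrix over Z this has rank 9, with invariant factors (1,1,1,1,1,1,1,1,1).

Boundary ∂_2: C_2 → C_1 maps a triangle to the signed sum of its edges. For instance
  ∂[1,6,9] = [6,9] − [1,9] + [1,6],
  ∂[6,8,9] = [8,9] − [6,9] + [6,8].
This gives a 30×20 integer matrix of rank 20; reducing to Smith normal form yields diagonal entries (1,1,1,1,1,1,1,1,1,1,1,1,1,1,1,1,1,1,1,2).

From H_k ≅ ker(∂_k) / im(∂_{k+1}) we obtain:

  H_0: rank C_0 − rank ∂_1 = 10 − 9 = 1, and the invariant factors of ∂_1 are all 1, so H_0 = Z.
  H_1: rank ker ∂_1 − rank ∂_2 = (30 − 9) − 20 = 1, and ∂_2 has invariant factor 2 > 1, so H_1 = Z ⊕ Z/2.
  H_2: rank ker ∂_2 − rank ∂_3 = (20 − 20) − 0 = 0, and there is no ∂_3, so H_2 = 0.

H_0 ≅ Z,  H_1 ≅ Z ⊕ Z/2,  H_2 = 0.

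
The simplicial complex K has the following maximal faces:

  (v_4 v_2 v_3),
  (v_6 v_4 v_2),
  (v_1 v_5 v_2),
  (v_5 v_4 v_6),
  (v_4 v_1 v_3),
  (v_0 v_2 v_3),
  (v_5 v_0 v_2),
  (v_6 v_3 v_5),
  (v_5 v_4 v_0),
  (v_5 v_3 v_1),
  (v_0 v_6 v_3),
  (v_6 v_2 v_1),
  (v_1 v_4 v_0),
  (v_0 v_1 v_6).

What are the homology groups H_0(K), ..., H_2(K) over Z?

Fix the vertex order v_0 < v_1 < v_2 < v_3 < v_4 < v_5 < v_6 and write every simplex with vertices in increasing order. Then dim K = 2 and the simplices of K are:

  0-simplices (7): [v_0], [v_1], [v_2], [v_3], [v_4], [v_5], [v_6]
  1-simplices (21): (21 of them)
  2-simplices (14): (14 of them)

giving chain groups C_0 ≅ Z^7, C_1 ≅ Z^21, C_2 ≅ Z^14.

∂_1: C_1 → C_0 maps an edge to its endpoints' difference, ∂[p,q] = q − p. For instance
  ∂[v_0,v_6] = [v_6] − [v_0].
As a 7×21 matrix over Z this has rank 6, with invariant factors (1,1,1,1,1,1).

Boundary ∂_2: C_2 → C_1 maps a triangle to the signed sum of its edges. For instance
  ∂[v_3,v_5,v_6] = [v_5,v_6] − [v_3,v_6] + [v_3,v_5],
  ∂[v_2,v_3,v_4] = [v_3,v_4] − [v_2,v_4] + [v_2,v_3].
The resulting 21×14 matrix has rank 13, and its Smith normal form has invariant factors (1,1,1,1,1,1,1,1,1,1,1,1,1).

Computing H_k = (kernel of ∂_k) / (image of ∂_{k+1}):

  H_0: rank C_0 − rank ∂_1 = 7 − 6 = 1, and the invariant factors of ∂_1 are all 1, so H_0 = Z.
  H_1: rank ker ∂_1 − rank ∂_2 = (21 − 6) − 13 = 2, and the invariant factors of ∂_2 are all 1, so H_1 = Z^2.
  H_2: rank ker ∂_2 − rank ∂_3 = (14 − 13) − 0 = 1, and there is no ∂_3, so H_2 = Z.

(K is a triangulation of the torus T^2.)

H_0 = Z,  H_1 = Z^2,  H_2 = Z.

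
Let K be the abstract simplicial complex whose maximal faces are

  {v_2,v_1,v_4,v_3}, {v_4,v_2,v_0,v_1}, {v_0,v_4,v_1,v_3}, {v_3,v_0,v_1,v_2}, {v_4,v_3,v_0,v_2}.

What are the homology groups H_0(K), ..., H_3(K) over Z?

H_0 ≅ Z,  H_1 = 0,  H_2 = 0,  H_3 ≅ Z.

Fix the vertex order v_0 < v_1 < v_2 < v_3 < v_4 and write every simplex with vertices in increasing order. Then dim K = 3 and the simplices of K are:

  0-simplices (5): [v_0], [v_1], [v_2], [v_3], [v_4]
  1-simplices (10): [v_0,v_1], [v_0,v_2], [v_0,v_3], [v_0,v_4], [v_1,v_2], [v_1,v_3], [v_1,v_4], [v_2,v_3], [v_2,v_4], [v_3,v_4]
  2-simplices (10): [v_0,v_1,v_2], [v_0,v_1,v_3], [v_0,v_1,v_4], [v_0,v_2,v_3], [v_0,v_2,v_4], [v_0,v_3,v_4], [v_1,v_2,v_3], [v_1,v_2,v_4], [v_1,v_3,v_4], [v_2,v_3,v_4]
  3-simplices (5): [v_0,v_1,v_2,v_3], [v_0,v_1,v_2,v_4], [v_0,v_1,v_3,v_4], [v_0,v_2,v_3,v_4], [v_1,v_2,v_3,v_4]

Hence C_0 ≅ Z^5, C_1 ≅ Z^10, C_2 ≅ Z^10, C_3 ≅ Z^5.

Boundary ∂_1: C_1 → C_0 is given by ∂[p,q] = [q] − [p].
As a 5×10 matrix over Z this has rank 4, with invariant factors (1,1,1,1).

The boundary map ∂_2: C_2 → C_1 sends each 2-simplex [p,q,r] to [q,r] − [p,r] + [p,q]. For instance
  ∂[v_1,v_2,v_3] = [v_2,v_3] − [v_1,v_3] + [v_1,v_2],
  ∂[v_0,v_2,v_4] = [v_2,v_4] − [v_0,v_4] + [v_0,v_2].
This gives a 10×10 integer matrix of rank 6; reducing to Smith normal form yields diagonal entries (1,1,1,1,1,1).

Boundary ∂_3: C_3 → C_2 sends each 3-simplex σ to the alternating sum Σ_i (−1)^i (σ with its i-th vertex removed). For instance
  ∂[v_1,v_2,v_3,v_4] = [v_2,v_3,v_4] − [v_1,v_3,v_4] + [v_1,v_2,v_4] − [v_1,v_2,v_3],
  ∂[v_0,v_1,v_3,v_4] = [v_1,v_3,v_4] − [v_0,v_3,v_4] + [v_0,v_1,v_4] − [v_0,v_1,v_3].
The resulting 10×5 matrix has rank 4, and its Smith normal form has invariant factors (1,1,1,1).

Now H_k = ker ∂_k / im ∂_{k+1}, so:

  H_0: rank C_0 − rank ∂_1 = 5 − 4 = 1, and the invariant factors of ∂_1 are all 1, so H_0 ≅ Z.
  H_1: rank ker ∂_1 − rank ∂_2 = (10 − 4) − 6 = 0, and the invariant factors of ∂_2 are all 1, so H_1 ≅ 0.
  H_2: rank ker ∂_2 − rank ∂_3 = (10 − 6) − 4 = 0, and the invariant factors of ∂_3 are all 1, so H_2 ≅ 0.
  H_3: rank ker ∂_3 − rank ∂_4 = (5 − 4) − 0 = 1, and there is no ∂_4, so H_3 ≅ Z.

As a check, the Euler characteristic is 5 − 10 + 10 − 5 = 0, which agrees with 1 − 0 + 0 − 1 = 0.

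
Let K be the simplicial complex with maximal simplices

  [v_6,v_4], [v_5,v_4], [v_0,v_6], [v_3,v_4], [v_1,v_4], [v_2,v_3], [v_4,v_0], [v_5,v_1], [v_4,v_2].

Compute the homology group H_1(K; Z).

H_1 = Z^3.

Take the total order v_0 < v_1 < v_2 < v_3 < v_4 < v_5 < v_6 on the vertex set. Then K (dimension 1) consists of the simplices:

  0-simplices (7): [v_0], [v_1], [v_2], [v_3], [v_4], [v_5], [v_6]
  1-simplices (9): [v_0,v_4], [v_0,v_6], [v_1,v_4], [v_1,v_5], [v_2,v_3], [v_2,v_4], [v_3,v_4], [v_4,v_5], [v_4,v_6]

Hence C_0 ≅ Z^7, C_1 ≅ Z^9.

The boundary map ∂_1: C_1 → C_0 is given by ∂[p,q] = [q] − [p].
This gives a 7×9 integer matrix of rank 6; reducing to Smith normal form yields diagonal entries (1,1,1,1,1,1).

Computing H_k = (kernel of ∂_k) / (image of ∂_{k+1}):

  H_1: rank ker ∂_1 − rank ∂_2 = (9 − 6) − 0 = 3, and there is no ∂_2, so H_1 = Z^3.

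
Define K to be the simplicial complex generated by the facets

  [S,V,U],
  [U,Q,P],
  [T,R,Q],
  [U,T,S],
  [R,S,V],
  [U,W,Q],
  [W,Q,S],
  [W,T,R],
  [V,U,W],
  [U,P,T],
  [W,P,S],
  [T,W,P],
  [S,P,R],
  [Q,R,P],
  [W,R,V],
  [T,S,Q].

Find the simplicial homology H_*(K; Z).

Fix the vertex order P < Q < R < S < T < U < V < W and write every simplex with vertices in increasing order. Then dim K = 2 and the simplices of K are:

  0-simplices (8): P, Q, R, S, T, U, V, W
  1-simplices (24): PQ, PR, PS, PT, PU, PW, QR, QS, QT, QU, QW, RS, RT, RV, RW, ST, SU, SV, SW, TU, TW, UV, UW, VW
  2-simplices (16): PQR, PQU, PRS, PSW, PTU, PTW, QRT, QST, QSW, QUW, RSV, RTW, RVW, STU, SUV, UVW

giving chain groups C_0 ≅ Z^8, C_1 ≅ Z^24, C_2 ≅ Z^16.

The boundary map ∂_1: C_1 → C_0 is given by ∂[p,q] = [q] − [p]. For instance
  ∂ST = T − S.
The resulting 8×24 matrix has rank 7, and its Smith normal form has invariant factors (1,1,1,1,1,1,1).

The boundary map ∂_2: C_2 → C_1 sends each 2-simplex [p,q,r] to [q,r] − [p,r] + [p,q]. For instance
  ∂RSV = SV − RV + RS,
  ∂STU = TU − SU + ST.
As a 24×16 matrix over Z this has rank 15, with invariant factors (1,1,1,1,1,1,1,1,1,1,1,1,1,1,1).

From H_k ≅ ker(∂_k) / im(∂_{k+1}) we obtain:

  H_0: rank C_0 − rank ∂_1 = 8 − 7 = 1, and the invariant factors of ∂_1 are all 1, so H_0 = Z.
  H_1: rank ker ∂_1 − rank ∂_2 = (24 − 7) − 15 = 2, and the invariant factors of ∂_2 are all 1, so H_1 = Z^2.
  H_2: rank ker ∂_2 − rank ∂_3 = (16 − 15) − 0 = 1, and there is no ∂_3, so H_2 = Z.

H_0 = Z,  H_1 = Z^2,  H_2 = Z.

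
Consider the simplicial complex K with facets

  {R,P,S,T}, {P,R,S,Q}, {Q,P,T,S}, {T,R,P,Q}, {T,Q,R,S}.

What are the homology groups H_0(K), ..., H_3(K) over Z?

We work with the vertex ordering P < Q < R < S < T. The simplices of K, each written with vertices in increasing order, are:

  0-simplices (5): P, Q, R, S, T
  1-simplices (10): PQ, PR, PS, PT, QR, QS, QT, RS, RT, ST
  2-simplices (10): PQR, PQS, PQT, PRS, PRT, PST, QRS, QRT, QST, RST
  3-simplices (5): PQRS, PQRT, PQST, PRST, QRST

Hence C_0 ≅ Z^5, C_1 ≅ Z^10, C_2 ≅ Z^10, C_3 ≅ Z^5.

The boundary map ∂_1: C_1 → C_0 maps an edge to its endpoints' difference, ∂[p,q] = q − p.
The 5×10 boundary matrix has rank 4 and Smith normal form diag(1,1,1,1).

Boundary ∂_2: C_2 → C_1 maps a triangle to the signed sum of its edges. For instance
  ∂PST = ST − PT + PS,
  ∂PQT = QT − PT + PQ.
The 10×10 boundary matrix has rank 6 and Smith normal form diag(1,1,1,1,1,1).

The boundary map ∂_3: C_3 → C_2 sends each 3-simplex σ to the alternating sum Σ_i (−1)^i (σ with its i-th vertex removed). For instance
  ∂PQRT = QRT − PRT + PQT − PQR,
  ∂PQRS = QRS − PRS + PQS − PQR.
The 10×5 boundary matrix has rank 4 and Smith normal form diag(1,1,1,1).

Computing H_k = (kernel of ∂_k) / (image of ∂_{k+1}):

  H_0: rank C_0 − rank ∂_1 = 5 − 4 = 1, and the invariant factors of ∂_1 are all 1, so H_0 ≅ Z.
  H_1: rank ker ∂_1 − rank ∂_2 = (10 − 4) − 6 = 0, and the invariant factors of ∂_2 are all 1, so H_1 ≅ 0.
  H_2: rank ker ∂_2 − rank ∂_3 = (10 − 6) − 4 = 0, and the invariant factors of ∂_3 are all 1, so H_2 ≅ 0.
  H_3: rank ker ∂_3 − rank ∂_4 = (5 − 4) − 0 = 1, and there is no ∂_4, so H_3 ≅ Z.

As a check, the Euler characteristic is 5 − 10 + 10 − 5 = 0, which agrees with 1 − 0 + 0 − 1 = 0.
(K is a triangulation of the 3-sphere S^3.)

H_0 = Z,  H_1 = 0,  H_2 = 0,  H_3 = Z.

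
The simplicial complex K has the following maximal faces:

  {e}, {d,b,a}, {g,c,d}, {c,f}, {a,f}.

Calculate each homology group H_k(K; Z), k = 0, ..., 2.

H_0 = Z^2,  H_1 = Z,  H_2 = 0.

Fix the vertex order a < b < c < d < e < f < g and write every simplex with vertices in increasing order. Then dim K = 2 and the simplices of K are:

  0-simplices (7): a, b, c, d, e, f, g
  1-simplices (8): ab, ad, af, bd, cd, cf, cg, dg
  2-simplices (2): abd, cdg

so the chain groups are C_0 ≅ Z^7, C_1 ≅ Z^8, C_2 ≅ Z^2.

Boundary ∂_1: C_1 → C_0 sends each edge [p,q] (with p < q) to q − p. For instance
  ∂af = f − a.
The resulting 7×8 matrix has rank 5, and its Smith normal form has invariant factors (1,1,1,1,1).

The boundary map ∂_2: C_2 → C_1 acts by ∂[p,q,r] = [q,r] − [p,r] + [p,q]. For instance
  ∂abd = bd − ad + ab,
  ∂cdg = dg − cg + cd.
The 8×2 boundary matrix has rank 2 and Smith normal form diag(1,1).

Reading off H_k = ker ∂_k / im ∂_{k+1}:

  H_0: rank C_0 − rank ∂_1 = 7 − 5 = 2, and the invariant factors of ∂_1 are all 1, so H_0 ≅ Z^2.
  H_1: rank ker ∂_1 − rank ∂_2 = (8 − 5) − 2 = 1, and the invariant factors of ∂_2 are all 1, so H_1 ≅ Z.
  H_2: rank ker ∂_2 − rank ∂_3 = (2 − 2) − 0 = 0, and there is no ∂_3, so H_2 ≅ 0.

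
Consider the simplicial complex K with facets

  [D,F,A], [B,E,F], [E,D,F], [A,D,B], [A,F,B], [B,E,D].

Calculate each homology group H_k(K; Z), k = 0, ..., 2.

Fix the vertex order A < B < D < E < F and write every simplex with vertices in increasing order. Then dim K = 2 and the simplices of K are:

  0-simplices (5): A, B, D, E, F
  1-simplices (9): AB, AD, AF, BD, BE, BF, DE, DF, EF
  2-simplices (6): ABD, ABF, ADF, BDE, BEF, DEF

so the chain groups are C_0 ≅ Z^5, C_1 ≅ Z^9, C_2 ≅ Z^6.

Boundary ∂_1: C_1 → C_0 is given by ∂[p,q] = [q] − [p].
The resulting 5×9 matrix has rank 4, and its Smith normal form has invariant factors (1,1,1,1).

∂_2: C_2 → C_1 maps a triangle to the signed sum of its edges. For instance
  ∂ABD = BD − AD + AB,
  ∂BDE = DE − BE + BD.
This gives a 9×6 integer matrix of rank 5; reducing to Smith normal form yields diagonal entries (1,1,1,1,1).

Computing H_k = (kernel of ∂_k) / (image of ∂_{k+1}):

  H_0: rank C_0 − rank ∂_1 = 5 − 4 = 1, and the invariant factors of ∂_1 are all 1, so H_0 = Z.
  H_1: rank ker ∂_1 − rank ∂_2 = (9 − 4) − 5 = 0, and the invariant factors of ∂_2 are all 1, so H_1 = 0.
  H_2: rank ker ∂_2 − rank ∂_3 = (6 − 5) − 0 = 1, and there is no ∂_3, so H_2 = Z.

As a check, the Euler characteristic is 5 − 9 + 6 = 2, which agrees with 1 − 0 + 1 = 2.

H_0 = Z,  H_1 = 0,  H_2 = Z.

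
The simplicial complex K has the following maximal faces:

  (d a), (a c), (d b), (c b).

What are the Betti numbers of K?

b_0 = 1, b_1 = 1.

K has 4 vertices, 4 edges.
rank ∂_0 = 0, rank ∂_1 = 3 ⇒ b_0 = 4 − 0 − 3 = 1; all invariant factors of ∂_1 are 1 so no torsion. So H_0 ≅ Z.
rank ∂_1 = 3, rank ∂_2 = 0 ⇒ b_1 = 4 − 3 − 0 = 1. So H_1 ≅ Z.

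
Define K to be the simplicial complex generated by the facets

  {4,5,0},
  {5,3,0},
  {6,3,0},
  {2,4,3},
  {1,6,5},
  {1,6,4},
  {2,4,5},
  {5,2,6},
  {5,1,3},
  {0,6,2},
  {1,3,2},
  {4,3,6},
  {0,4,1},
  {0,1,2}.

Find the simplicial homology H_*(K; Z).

We work with the vertex ordering 0 < 1 < 2 < 3 < 4 < 5 < 6. The simplices of K, each written with vertices in increasing order, are:

  0-simplices (7): [0], [1], [2], [3], [4], [5], [6]
  1-simplices (21): [0,1], [0,2], [0,3], [0,4], [0,5], [0,6], [1,2], [1,3], [1,4], [1,5], [1,6], [2,3], [2,4], [2,5], [2,6], [3,4], [3,5], [3,6], [4,5], [4,6], [5,6]
  2-simplices (14): [0,1,2], [0,1,4], [0,2,6], [0,3,5], [0,3,6], [0,4,5], [1,2,3], [1,3,5], [1,4,6], [1,5,6], [2,3,4], [2,4,5], [2,5,6], [3,4,6]

giving chain groups C_0 ≅ Z^7, C_1 ≅ Z^21, C_2 ≅ Z^14.

The boundary map ∂_1: C_1 → C_0 sends each edge [p,q] (with p < q) to q − p. For instance
  ∂[0,2] = [2] − [0].
The resulting 7×21 matrix has rank 6, and its Smith normal form has invariant factors (1,1,1,1,1,1).

Boundary ∂_2: C_2 → C_1 acts by ∂[p,q,r] = [q,r] − [p,r] + [p,q]. For instance
  ∂[2,5,6] = [5,6] − [2,6] + [2,5],
  ∂[0,3,5] = [3,5] − [0,5] + [0,3].
This gives a 21×14 integer matrix of rank 13; reducing to Smith normal form yields diagonal entries (1,1,1,1,1,1,1,1,1,1,1,1,1).

Computing H_k = (kernel of ∂_k) / (image of ∂_{k+1}):

  H_0: rank C_0 − rank ∂_1 = 7 − 6 = 1, and the invariant factors of ∂_1 are all 1, so H_0 = Z.
  H_1: rank ker ∂_1 − rank ∂_2 = (21 − 6) − 13 = 2, and the invariant factors of ∂_2 are all 1, so H_1 = Z^2.
  H_2: rank ker ∂_2 − rank ∂_3 = (14 − 13) − 0 = 1, and there is no ∂_3, so H_2 = Z.

(K is a triangulation of the torus T^2.)

H_0 = Z,  H_1 = Z^2,  H_2 = Z.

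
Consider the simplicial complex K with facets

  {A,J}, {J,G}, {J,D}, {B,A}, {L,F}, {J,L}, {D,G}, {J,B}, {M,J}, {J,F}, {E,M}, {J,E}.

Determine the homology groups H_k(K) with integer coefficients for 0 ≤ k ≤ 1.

H_0 ≅ Z,  H_1 ≅ Z^4.

Fix the vertex order A < B < D < E < F < G < J < L < M and write every simplex with vertices in increasing order. Then dim K = 1 and the simplices of K are:

  0-simplices (9): A, B, D, E, F, G, J, L, M
  1-simplices (12): AB, AJ, BJ, DG, DJ, EJ, EM, FJ, FL, GJ, JL, JM

giving chain groups C_0 ≅ Z^9, C_1 ≅ Z^12.

The boundary map ∂_1: C_1 → C_0 maps an edge to its endpoints' difference, ∂[p,q] = q − p. For instance
  ∂GJ = J − G.
As a 9×12 matrix over Z this has rank 8, with invariant factors (1,1,1,1,1,1,1,1).

Reading off H_k = ker ∂_k / im ∂_{k+1}:

  H_0: rank C_0 − rank ∂_1 = 9 − 8 = 1, and the invariant factors of ∂_1 are all 1, so H_0 ≅ Z.
  H_1: rank ker ∂_1 − rank ∂_2 = (12 − 8) − 0 = 4, and there is no ∂_2, so H_1 ≅ Z^4.

As a check, the Euler characteristic is 9 − 12 = -3, which agrees with 1 − 4 = -3.
(K is a triangulation of a wedge of 4 circles.)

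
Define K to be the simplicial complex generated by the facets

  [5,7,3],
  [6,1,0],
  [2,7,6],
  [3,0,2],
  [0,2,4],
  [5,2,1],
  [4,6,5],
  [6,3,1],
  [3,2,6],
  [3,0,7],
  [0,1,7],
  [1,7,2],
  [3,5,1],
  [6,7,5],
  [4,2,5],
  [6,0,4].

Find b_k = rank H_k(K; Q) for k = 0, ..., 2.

Fix the vertex order 0 < 1 < 2 < 3 < 4 < 5 < 6 < 7 and write every simplex with vertices in increasing order. Then dim K = 2 and the simplices of K are:

  0-simplices (8): [0], [1], [2], [3], [4], [5], [6], [7]
  1-simplices (24): (24 of them)
  2-simplices (16): [0,1,6], [0,1,7], [0,2,3], [0,2,4], [0,3,7], [0,4,6], [1,2,5], [1,2,7], [1,3,5], [1,3,6], [2,3,6], [2,4,5], [2,6,7], [3,5,7], [4,5,6], [5,6,7]

giving chain groups C_0 ≅ Z^8, C_1 ≅ Z^24, C_2 ≅ Z^16.

∂_1: C_1 → C_0 is given by ∂[p,q] = [q] − [p]. For instance
  ∂[3,6] = [6] − [3].
The resulting 8×24 matrix has rank 7, and its Smith normal form has invariant factors (1,1,1,1,1,1,1).

Boundary ∂_2: C_2 → C_1 maps a triangle to the signed sum of its edges. For instance
  ∂[2,4,5] = [4,5] − [2,5] + [2,4],
  ∂[2,6,7] = [6,7] − [2,7] + [2,6].
The resulting 24×16 matrix has rank 15, and its Smith normal form has invariant factors (1,1,1,1,1,1,1,1,1,1,1,1,1,1,1).

Reading off H_k = ker ∂_k / im ∂_{k+1}:

  H_0: rank C_0 − rank ∂_1 = 8 − 7 = 1, and the invariant factors of ∂_1 are all 1, so H_0 ≅ Z.
  H_1: rank ker ∂_1 − rank ∂_2 = (24 − 7) − 15 = 2, and the invariant factors of ∂_2 are all 1, so H_1 ≅ Z^2.
  H_2: rank ker ∂_2 − rank ∂_3 = (16 − 15) − 0 = 1, and there is no ∂_3, so H_2 ≅ Z.

Hence the Betti numbers are b_0 = 1, b_1 = 2, b_2 = 1.

b_0 = 1, b_1 = 2, b_2 = 1.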